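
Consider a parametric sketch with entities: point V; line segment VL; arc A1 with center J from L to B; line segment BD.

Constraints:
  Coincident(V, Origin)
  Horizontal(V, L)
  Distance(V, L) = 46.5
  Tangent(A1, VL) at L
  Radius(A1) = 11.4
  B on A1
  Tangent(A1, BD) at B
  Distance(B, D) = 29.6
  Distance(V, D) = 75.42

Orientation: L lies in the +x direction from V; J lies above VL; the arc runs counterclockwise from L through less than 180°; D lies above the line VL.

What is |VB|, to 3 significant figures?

58.0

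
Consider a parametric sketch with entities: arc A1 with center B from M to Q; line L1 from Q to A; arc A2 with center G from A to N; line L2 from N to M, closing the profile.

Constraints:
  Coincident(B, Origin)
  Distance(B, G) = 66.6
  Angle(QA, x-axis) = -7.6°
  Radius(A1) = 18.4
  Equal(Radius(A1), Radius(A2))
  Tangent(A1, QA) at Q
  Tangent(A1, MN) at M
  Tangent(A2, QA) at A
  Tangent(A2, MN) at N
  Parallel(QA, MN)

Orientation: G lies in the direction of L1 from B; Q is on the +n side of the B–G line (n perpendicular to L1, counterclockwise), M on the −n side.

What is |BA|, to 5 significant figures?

69.095

Tangency of A1 to both parallel lines with radius 18.4 puts Q and M at B ± 18.4·n: Q = (2.4335, 18.238), M = (-2.4335, -18.238). Equal radii place A and N the same way about G: A = G + 18.4·n = (68.448, 9.4301), N = G − 18.4·n = (63.581, -27.047). Then |BA| = |A − B| = 69.095.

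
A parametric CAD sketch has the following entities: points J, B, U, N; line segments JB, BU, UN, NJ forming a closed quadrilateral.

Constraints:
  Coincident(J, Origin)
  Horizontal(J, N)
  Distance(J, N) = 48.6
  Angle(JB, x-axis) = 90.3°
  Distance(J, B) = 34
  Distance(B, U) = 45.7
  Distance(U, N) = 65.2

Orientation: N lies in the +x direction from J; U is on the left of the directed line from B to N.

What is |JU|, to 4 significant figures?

72.46

J is at the origin; J and N share the same y with |JN| = 48.6 and N in +x, so N = (48.6, 0). JB runs at 90.3° with |JB| = 34.0, so B = (-0.1780, 34.00). U is determined by |BU| = 45.7 and |UN| = 65.2 together: it lies at the intersection of circle(B, 45.7) and circle(N, 65.2). With |BN| = 59.46, the foot of the radical line on BN is 11.54 from B and the perpendicular offset is √(45.7² − 11.54²) = 44.22. Taking the left-of-BN solution: U = (34.58, 63.67).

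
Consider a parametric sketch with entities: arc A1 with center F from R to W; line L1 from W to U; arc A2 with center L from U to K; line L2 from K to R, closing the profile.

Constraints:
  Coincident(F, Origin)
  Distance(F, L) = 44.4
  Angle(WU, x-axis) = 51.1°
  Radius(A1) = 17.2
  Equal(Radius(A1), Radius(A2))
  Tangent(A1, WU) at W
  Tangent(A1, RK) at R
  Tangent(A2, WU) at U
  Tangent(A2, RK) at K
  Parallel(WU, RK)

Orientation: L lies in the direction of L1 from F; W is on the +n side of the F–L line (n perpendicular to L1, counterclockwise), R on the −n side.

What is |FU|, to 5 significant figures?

47.615

The slot axis is L1's direction at 51.1°, so u = (cos 51.1°, sin 51.1°) = (0.62796, 0.77824) and n = (−sin 51.1°, cos 51.1°) = (-0.77824, 0.62796). F is at the origin and L lies 44.4 along u from F, so L = 44.4·u = (27.882, 34.554). Tangency of A1 to both parallel lines with radius 17.2 puts W and R at F ± 17.2·n: W = (-13.386, 10.801), R = (13.386, -10.801). Equal radii place U and K the same way about L: U = L + 17.2·n = (14.496, 45.355), K = L − 17.2·n = (41.267, 23.753). Then |FU| = |U − F| = 47.615.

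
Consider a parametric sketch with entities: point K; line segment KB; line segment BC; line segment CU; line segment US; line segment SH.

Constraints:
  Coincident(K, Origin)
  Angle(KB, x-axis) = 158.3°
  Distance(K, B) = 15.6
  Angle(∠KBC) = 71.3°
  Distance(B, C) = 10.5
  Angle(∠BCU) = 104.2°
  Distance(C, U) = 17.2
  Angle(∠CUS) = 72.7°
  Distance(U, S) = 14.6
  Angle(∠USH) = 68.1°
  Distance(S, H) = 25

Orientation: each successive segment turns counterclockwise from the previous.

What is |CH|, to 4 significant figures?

6.776

∠CUS = 72.7° gives US at 90.10° from the x-axis; with |US| = 14.6, S = (1.361, 4.796). ∠USH = 68.1° gives SH at -158.0° from the x-axis; with |SH| = 25.0, H = (-21.82, -4.569). Then |CH| = |H − C| = 6.776.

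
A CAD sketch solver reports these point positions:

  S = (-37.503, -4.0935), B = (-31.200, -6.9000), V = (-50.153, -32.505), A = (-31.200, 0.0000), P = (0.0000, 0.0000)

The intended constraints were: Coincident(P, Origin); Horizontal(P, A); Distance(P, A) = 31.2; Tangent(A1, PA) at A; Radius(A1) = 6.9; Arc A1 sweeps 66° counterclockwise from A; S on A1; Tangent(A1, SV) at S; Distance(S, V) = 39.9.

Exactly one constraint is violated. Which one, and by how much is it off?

Distance(S, V) = 39.9 — off by 8.80.

P = (0.00, 0.00) ✓; P.y = 0.00, A.y = 0.00 ✓; |PA| = 31.20 ✓; ∠(BA, AP) = 90.00° ✓; |BA| = 6.900 ✓; bearing(B→S) − bearing(B→A) = 66.00° ✓; |BS| = 6.900 ✓; ∠(BS, SV) = 90.00° ✓; |SV| = 31.10 ✗.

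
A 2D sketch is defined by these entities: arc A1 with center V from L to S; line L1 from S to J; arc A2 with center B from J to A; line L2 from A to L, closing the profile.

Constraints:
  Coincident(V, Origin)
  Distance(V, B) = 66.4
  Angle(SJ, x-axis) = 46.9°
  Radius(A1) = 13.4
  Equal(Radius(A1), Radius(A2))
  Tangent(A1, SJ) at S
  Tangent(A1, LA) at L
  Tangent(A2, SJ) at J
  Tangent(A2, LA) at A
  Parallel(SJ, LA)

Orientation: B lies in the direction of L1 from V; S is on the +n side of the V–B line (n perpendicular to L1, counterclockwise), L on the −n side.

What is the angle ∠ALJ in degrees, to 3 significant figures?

22.0°

The slot axis is L1's direction at 46.9°, so u = (cos 46.9°, sin 46.9°) = (0.683, 0.730) and n = (−sin 46.9°, cos 46.9°) = (-0.730, 0.683). V is at the origin and B lies 66.4 along u from V, so B = 66.4·u = (45.4, 48.5). Tangency of A1 to both parallel lines with radius 13.4 puts S and L at V ± 13.4·n: S = (-9.78, 9.16), L = (9.78, -9.16). Equal radii place J and A the same way about B: J = B + 13.4·n = (35.6, 57.6), A = B − 13.4·n = (55.2, 39.3). Then cos ∠ALJ = LA·LJ / (|LA||LJ|), giving 22.0°.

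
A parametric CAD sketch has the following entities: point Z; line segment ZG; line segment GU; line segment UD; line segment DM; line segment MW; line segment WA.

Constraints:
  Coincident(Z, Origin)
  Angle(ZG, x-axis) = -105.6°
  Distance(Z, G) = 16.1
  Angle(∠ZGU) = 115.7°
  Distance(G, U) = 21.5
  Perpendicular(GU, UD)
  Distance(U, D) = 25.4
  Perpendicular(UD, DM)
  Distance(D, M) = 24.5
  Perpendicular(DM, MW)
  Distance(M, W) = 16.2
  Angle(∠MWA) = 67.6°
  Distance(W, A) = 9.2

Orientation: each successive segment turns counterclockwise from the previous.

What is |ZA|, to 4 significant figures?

12.62

The perpendicularity gives MW at right angles to DM, so MW runs at -131.3°; with |MW| = 16.2, W = (-0.5114, -6.615). ∠MWA = 67.6° gives WA at -18.90° from the x-axis; with |WA| = 9.2, A = (8.193, -9.595). Then |ZA| = |A − Z| = 12.62.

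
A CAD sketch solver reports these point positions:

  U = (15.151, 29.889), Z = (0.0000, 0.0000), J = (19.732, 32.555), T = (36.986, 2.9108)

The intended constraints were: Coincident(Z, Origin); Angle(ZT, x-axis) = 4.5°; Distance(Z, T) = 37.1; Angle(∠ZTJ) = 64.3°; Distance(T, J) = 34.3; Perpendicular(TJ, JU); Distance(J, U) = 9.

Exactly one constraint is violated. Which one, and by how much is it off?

Distance(J, U) = 9 — off by 3.70.

Z = (0.00, 0.00) ✓; ZT at 4.500° ✓; |ZT| = 37.10 ✓; ∠ZTJ = 64.30° ✓; |TJ| = 34.30 ✓; ∠(TJ, JU) = 90.00° ✓; |JU| = 5.300 ✗.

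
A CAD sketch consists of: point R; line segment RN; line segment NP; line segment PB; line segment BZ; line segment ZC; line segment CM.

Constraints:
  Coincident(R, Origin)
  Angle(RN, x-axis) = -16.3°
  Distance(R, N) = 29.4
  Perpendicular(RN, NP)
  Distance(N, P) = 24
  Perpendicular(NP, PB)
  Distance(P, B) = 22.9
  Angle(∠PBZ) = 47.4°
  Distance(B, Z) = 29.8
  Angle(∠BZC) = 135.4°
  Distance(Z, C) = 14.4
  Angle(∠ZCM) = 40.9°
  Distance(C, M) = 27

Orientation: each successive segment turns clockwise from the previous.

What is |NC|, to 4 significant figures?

11.73

R is at the origin; RN runs at -16.3° with length 29.4, so N = (28.22, -8.252). The perpendicularity gives NP at right angles to RN, so NP runs at -106.3°; with |NP| = 24.0, P = (21.48, -31.29). NP ⟂ PB, so PB runs at 163.7°; with |PB| = 22.9, B = (-0.4973, -24.86). ∠PBZ = 47.4° gives BZ at 31.10° from the x-axis; with |BZ| = 29.8, Z = (25.02, -9.467). ∠BZC = 135.4° gives ZC at -13.50° from the x-axis; with |ZC| = 14.4, C = (39.02, -12.83). Then |NC| = |C − N| = 11.73.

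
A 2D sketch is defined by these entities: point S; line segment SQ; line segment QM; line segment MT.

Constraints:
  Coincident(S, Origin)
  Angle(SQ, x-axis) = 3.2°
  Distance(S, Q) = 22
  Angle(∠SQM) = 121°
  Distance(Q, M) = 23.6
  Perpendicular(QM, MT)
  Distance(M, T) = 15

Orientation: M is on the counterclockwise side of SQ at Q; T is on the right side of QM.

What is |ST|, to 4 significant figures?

48.65

S is at the origin; SQ runs at 3.2° with length 22.0, so Q = 22.0·(cos 3.2°, sin 3.2°) = (21.97, 1.228). ∠SQM = 121.0°, so QM runs at 3.2° + (180° − 121.0°) = 62.20° from the x-axis; with |QM| = 23.6, M = Q + 23.6·(cos 62.20°, sin 62.20°) = (32.97, 22.10). QM is perpendicular to MT; with |MT| = 15.0 on the right of QM, T = M + 15.0·(0.8846, -0.4664) = (46.24, 15.11). Then |ST| = |T − S| = 48.65.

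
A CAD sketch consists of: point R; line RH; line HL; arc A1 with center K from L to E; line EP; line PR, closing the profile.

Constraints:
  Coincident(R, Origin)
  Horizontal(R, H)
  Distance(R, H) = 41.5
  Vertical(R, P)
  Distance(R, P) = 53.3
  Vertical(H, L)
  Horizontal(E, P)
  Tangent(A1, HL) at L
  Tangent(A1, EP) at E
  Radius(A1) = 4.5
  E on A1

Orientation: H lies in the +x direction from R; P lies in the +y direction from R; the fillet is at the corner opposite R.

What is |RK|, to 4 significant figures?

61.24

R is at the origin; R and H share the same y with |RH| = 41.5 and H on the +x side, so H = (41.50, 0.000). R and P share the same x with |RP| = 53.3 and P on the +y side, so P = (0.000, 53.30). The virtual corner opposite R is at (41.50, 53.30). Tangency of A1 to HL means the radius KL is perpendicular to HL and since A1 is tangent to EP there, KE ⟂ EP, with radius 4.5, so the center K sits 4.5 in from both sides at K = (37.00, 48.80). Then |RK| = |K − R| = 61.24.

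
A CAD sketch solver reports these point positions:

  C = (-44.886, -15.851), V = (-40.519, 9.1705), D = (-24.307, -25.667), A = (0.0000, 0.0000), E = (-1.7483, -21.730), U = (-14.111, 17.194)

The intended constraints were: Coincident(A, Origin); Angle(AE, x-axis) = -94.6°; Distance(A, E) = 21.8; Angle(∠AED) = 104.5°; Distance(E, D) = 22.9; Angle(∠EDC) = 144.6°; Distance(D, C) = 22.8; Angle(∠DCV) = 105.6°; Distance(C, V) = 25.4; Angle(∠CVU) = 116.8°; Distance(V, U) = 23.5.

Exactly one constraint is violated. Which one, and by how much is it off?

Distance(V, U) = 23.5 — off by 4.10.

A = (0.00, 0.00) ✓; AE at -94.60° ✓; |AE| = 21.80 ✓; ∠AED = 104.5° ✓; |ED| = 22.90 ✓; ∠EDC = 144.6° ✓; |DC| = 22.80 ✓; ∠DCV = 105.6° ✓; |CV| = 25.40 ✓; ∠CVU = 116.8° ✓; |VU| = 27.60 ✗.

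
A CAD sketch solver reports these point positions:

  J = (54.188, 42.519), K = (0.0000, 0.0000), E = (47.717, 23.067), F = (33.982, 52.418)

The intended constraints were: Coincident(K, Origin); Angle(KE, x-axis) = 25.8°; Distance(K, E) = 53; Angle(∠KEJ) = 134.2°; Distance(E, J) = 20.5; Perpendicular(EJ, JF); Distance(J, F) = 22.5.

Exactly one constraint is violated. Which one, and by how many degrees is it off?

Perpendicular(EJ, JF) — off by 7.70°.

K = (0.00, 0.00) ✓; KE at 25.80° ✓; |KE| = 53.00 ✓; ∠KEJ = 134.2° ✓; |EJ| = 20.50 ✓; ∠(EJ, JF) = 82.30° ✗; |JF| = 22.50 ✓.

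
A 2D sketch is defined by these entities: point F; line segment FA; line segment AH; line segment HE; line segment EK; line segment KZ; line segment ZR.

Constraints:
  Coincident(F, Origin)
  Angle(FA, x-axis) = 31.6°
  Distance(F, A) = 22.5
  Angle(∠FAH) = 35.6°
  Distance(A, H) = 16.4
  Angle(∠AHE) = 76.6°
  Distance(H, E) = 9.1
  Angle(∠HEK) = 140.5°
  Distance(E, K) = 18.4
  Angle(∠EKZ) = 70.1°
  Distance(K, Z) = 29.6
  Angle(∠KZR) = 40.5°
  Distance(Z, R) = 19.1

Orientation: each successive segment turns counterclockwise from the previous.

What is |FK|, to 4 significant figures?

19.90

∠AHE = 76.6° gives HE at -80.60° from the x-axis; with |HE| = 9.1, E = (4.290, 3.956). ∠HEK = 140.5° gives EK at -41.10° from the x-axis; with |EK| = 18.4, K = (18.16, -8.140). Then |FK| = |K − F| = 19.90.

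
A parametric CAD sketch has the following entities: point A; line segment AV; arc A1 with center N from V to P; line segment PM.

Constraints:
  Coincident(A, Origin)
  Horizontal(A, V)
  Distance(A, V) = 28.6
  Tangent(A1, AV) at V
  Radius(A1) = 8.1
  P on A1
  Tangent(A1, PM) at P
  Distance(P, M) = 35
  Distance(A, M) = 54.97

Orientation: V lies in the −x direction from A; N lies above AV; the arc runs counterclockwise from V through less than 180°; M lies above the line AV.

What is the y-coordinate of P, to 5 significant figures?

10.950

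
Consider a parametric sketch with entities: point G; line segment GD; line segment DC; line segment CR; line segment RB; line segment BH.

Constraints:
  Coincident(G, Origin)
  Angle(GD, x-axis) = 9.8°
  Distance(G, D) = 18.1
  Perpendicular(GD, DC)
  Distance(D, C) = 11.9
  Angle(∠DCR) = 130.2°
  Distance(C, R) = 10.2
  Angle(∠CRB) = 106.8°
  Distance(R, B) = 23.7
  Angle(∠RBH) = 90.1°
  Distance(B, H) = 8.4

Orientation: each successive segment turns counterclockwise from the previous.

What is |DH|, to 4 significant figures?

23.15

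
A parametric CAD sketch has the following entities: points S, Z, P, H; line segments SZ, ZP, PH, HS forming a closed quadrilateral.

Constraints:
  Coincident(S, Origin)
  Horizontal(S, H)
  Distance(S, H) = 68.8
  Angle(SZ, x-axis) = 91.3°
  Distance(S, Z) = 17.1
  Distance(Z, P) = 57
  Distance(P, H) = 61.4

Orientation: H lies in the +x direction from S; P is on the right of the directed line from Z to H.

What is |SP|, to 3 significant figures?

41.2

S is at the origin; S and H share the same y with |SH| = 68.8 and H in +x, so H = (68.8, 0). SZ runs at 91.3° with |SZ| = 17.1, so Z = (-0.388, 17.1). P is determined by |ZP| = 57.0 and |PH| = 61.4 together: it lies at the intersection of circle(Z, 57.0) and circle(H, 61.4). With |ZH| = 71.3, the foot of the radical line on ZH is 32.0 from Z and the perpendicular offset is √(57.0² − 32.0²) = 47.2. Taking the right-of-ZH solution: P = (19.3, -36.4).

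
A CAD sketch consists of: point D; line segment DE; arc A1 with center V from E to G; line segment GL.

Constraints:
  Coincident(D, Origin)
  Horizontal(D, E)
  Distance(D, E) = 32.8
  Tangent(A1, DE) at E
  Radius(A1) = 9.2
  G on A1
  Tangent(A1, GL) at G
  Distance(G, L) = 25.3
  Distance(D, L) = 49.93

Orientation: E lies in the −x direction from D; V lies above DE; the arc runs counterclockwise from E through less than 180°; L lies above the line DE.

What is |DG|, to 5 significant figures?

27.574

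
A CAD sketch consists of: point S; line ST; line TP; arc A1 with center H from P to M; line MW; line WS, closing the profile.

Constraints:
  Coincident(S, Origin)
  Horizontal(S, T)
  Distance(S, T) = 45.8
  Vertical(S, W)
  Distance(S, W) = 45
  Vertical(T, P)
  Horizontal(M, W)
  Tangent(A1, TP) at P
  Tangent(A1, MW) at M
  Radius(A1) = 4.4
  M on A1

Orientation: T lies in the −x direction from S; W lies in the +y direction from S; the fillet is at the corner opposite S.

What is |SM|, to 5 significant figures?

61.147

S is at the origin; ST is horizontal with |ST| = 45.8 and T on the −x side, so T = (-45.800, 0.0000). S and W share the same x with |SW| = 45.0 and W on the +y side, so W = (0.0000, 45.000). The virtual corner opposite S is at (-45.800, 45.000). A1 meets TP tangentially, so HP is at right angles to TP and since A1 is tangent to MW there, HM ⟂ MW, with radius 4.4, so the center H sits 4.4 in from both sides at H = (-41.400, 40.600). That places the tangent points at P = (-45.800, 40.600) on TP and M = (-41.400, 45.000) on MW. Then |SM| = |M − S| = 61.147.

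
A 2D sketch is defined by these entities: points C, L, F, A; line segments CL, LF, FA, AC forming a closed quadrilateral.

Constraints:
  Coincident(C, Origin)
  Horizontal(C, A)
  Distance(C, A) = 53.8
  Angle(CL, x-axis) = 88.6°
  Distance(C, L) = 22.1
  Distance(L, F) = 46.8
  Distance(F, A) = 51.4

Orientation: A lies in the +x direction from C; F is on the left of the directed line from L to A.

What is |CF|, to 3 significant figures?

62.6

Checks: |LF| = 46.80 ✓; |FA| = 51.40 ✓.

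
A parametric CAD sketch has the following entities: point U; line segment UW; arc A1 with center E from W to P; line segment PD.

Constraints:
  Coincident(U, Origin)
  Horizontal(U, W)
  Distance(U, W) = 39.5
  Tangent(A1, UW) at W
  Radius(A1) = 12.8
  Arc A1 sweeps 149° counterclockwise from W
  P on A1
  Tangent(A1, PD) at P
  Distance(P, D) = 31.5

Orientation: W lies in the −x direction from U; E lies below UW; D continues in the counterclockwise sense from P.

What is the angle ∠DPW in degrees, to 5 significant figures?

105.50°

U is at the origin; UW is horizontal with |UW| = 39.5 and W on the −x side, so W = (-39.500, 0.0000). Since A1 is tangent to UW there, EW ⟂ UW, so E = W + (0, -12.8) = (-39.500, -12.800). On A1, W sits at bearing 90° from E; a 149° counterclockwise sweep puts P at bearing 239°, so P = E + 12.8·(cos 239°, sin 239°) = (-46.092, -23.772). The tangent condition forces EP to be normal to PD, so PD runs along (−sin 239°, cos 239°); with |PD| = 31.5, D = (-19.092, -39.995). Then cos ∠DPW = PD·PW / (|PD||PW|), giving 105.50°.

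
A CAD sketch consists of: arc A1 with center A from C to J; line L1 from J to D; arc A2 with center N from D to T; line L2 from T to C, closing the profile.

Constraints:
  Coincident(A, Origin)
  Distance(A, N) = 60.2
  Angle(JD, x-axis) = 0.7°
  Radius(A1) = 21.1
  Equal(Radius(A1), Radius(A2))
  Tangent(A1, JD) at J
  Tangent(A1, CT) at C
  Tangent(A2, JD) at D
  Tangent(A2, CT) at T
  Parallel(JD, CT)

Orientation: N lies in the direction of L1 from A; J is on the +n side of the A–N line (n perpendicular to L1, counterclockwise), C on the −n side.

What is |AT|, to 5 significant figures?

63.791

The slot axis is L1's direction at 0.7°, so u = (cos 0.7°, sin 0.7°) = (0.99993, 0.012217) and n = (−sin 0.7°, cos 0.7°) = (-0.012217, 0.99993). A is at the origin and N lies 60.2 along u from A, so N = 60.2·u = (60.196, 0.73546). Tangency of A1 to both parallel lines with radius 21.1 puts J and C at A ± 21.1·n: J = (-0.25778, 21.098), C = (0.25778, -21.098). Equal radii place D and T the same way about N: D = N + 21.1·n = (59.938, 21.834), T = N − 21.1·n = (60.453, -20.363). Then |AT| = |T − A| = 63.791.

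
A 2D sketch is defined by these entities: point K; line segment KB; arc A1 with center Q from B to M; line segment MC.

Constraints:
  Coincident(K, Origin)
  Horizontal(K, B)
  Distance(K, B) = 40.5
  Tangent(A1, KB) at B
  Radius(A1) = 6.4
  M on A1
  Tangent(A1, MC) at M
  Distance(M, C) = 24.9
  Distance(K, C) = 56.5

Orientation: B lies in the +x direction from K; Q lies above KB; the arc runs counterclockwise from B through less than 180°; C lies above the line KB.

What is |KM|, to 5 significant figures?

47.329

Checks: K = (0.00, 0.00) ✓; |QM| = 6.400 ✓; ∠(QM, MC) = 90.00° ✓; |MC| = 24.90 ✓; |KC| = 56.50 ✓.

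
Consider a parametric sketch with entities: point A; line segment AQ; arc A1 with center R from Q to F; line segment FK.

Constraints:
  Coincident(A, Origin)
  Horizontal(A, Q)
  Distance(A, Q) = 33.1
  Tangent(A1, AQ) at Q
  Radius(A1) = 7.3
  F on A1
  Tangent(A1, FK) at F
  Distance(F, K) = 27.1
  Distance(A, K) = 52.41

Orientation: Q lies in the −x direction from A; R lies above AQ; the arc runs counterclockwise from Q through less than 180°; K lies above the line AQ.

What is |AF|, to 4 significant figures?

28.72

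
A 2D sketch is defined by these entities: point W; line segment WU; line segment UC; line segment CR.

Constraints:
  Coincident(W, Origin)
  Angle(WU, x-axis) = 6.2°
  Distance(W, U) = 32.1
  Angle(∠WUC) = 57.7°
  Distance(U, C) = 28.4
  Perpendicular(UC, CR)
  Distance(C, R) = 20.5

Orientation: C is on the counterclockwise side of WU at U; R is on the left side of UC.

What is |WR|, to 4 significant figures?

13.06

W is at the origin; WU runs at 6.2° with length 32.1, so U = 32.1·(cos 6.2°, sin 6.2°) = (31.91, 3.467). ∠WUC = 57.7°, so UC runs at 6.2° + (180° − 57.7°) = 128.5° from the x-axis; with |UC| = 28.4, C = U + 28.4·(cos 128.5°, sin 128.5°) = (14.23, 25.69). The perpendicularity gives CR at right angles to UC; with |CR| = 20.5 on the left of UC, R = C + 20.5·(-0.7826, -0.6225) = (-1.811, 12.93). Then |WR| = |R − W| = 13.06.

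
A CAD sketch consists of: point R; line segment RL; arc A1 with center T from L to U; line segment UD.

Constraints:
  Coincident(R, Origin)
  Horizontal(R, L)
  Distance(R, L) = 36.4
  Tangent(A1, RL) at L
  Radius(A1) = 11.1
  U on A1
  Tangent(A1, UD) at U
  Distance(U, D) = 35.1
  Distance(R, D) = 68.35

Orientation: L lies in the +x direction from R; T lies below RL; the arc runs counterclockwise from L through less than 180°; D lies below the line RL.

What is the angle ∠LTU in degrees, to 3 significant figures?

132°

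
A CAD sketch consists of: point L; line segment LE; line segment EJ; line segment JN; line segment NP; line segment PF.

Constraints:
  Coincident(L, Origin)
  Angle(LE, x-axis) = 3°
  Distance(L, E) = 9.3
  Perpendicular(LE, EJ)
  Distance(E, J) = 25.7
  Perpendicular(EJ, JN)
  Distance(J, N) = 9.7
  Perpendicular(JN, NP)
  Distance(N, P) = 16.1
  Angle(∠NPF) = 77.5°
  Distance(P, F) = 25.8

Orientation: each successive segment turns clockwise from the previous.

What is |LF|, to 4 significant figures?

29.07

JN is perpendicular to NP, so NP runs at 93.00°; with |NP| = 16.1, P = (0.1030, -9.608). ∠NPF = 77.5° gives PF at -9.500° from the x-axis; with |PF| = 25.8, F = (25.55, -13.87). Then |LF| = |F − L| = 29.07.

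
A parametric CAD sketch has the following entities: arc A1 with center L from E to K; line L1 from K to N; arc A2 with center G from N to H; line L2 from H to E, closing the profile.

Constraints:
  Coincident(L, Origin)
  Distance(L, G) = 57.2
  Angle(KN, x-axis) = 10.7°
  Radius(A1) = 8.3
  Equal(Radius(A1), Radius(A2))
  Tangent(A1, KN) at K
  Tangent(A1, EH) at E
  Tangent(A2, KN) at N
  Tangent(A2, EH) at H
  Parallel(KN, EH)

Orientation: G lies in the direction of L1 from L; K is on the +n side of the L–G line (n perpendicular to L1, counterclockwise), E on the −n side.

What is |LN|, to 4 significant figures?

57.80

The slot axis is L1's direction at 10.7°, so u = (cos 10.7°, sin 10.7°) = (0.9826, 0.1857) and n = (−sin 10.7°, cos 10.7°) = (-0.1857, 0.9826). L is at the origin and G lies 57.2 along u from L, so G = 57.2·u = (56.21, 10.62). Tangency of A1 to both parallel lines with radius 8.3 puts K and E at L ± 8.3·n: K = (-1.541, 8.156), E = (1.541, -8.156). Equal radii place N and H the same way about G: N = G + 8.3·n = (54.66, 18.78), H = G − 8.3·n = (57.75, 2.464). Then |LN| = |N − L| = 57.80.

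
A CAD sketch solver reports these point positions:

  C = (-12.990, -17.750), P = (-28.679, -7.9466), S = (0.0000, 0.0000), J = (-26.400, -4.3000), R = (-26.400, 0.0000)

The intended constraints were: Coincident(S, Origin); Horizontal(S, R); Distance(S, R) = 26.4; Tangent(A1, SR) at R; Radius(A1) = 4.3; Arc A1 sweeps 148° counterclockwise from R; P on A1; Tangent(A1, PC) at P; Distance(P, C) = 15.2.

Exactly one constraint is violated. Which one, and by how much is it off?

Distance(P, C) = 15.2 — off by 3.30.

S = (0.00, 0.00) ✓; S.y = 0.00, R.y = 0.00 ✓; |SR| = 26.40 ✓; ∠(JR, RS) = 90.00° ✓; |JR| = 4.300 ✓; bearing(J→P) − bearing(J→R) = 148.0° ✓; |JP| = 4.300 ✓; ∠(JP, PC) = 90.00° ✓; |PC| = 18.50 ✗.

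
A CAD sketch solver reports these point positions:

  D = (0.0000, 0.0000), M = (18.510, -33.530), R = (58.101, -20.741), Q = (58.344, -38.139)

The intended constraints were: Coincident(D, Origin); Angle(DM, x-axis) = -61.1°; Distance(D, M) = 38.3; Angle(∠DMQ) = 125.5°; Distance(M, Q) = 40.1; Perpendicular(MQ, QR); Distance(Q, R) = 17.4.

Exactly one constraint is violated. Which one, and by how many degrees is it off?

Perpendicular(MQ, QR) — off by 7.40°.

D = (0.00, 0.00) ✓; DM at -61.10° ✓; |DM| = 38.30 ✓; ∠DMQ = 125.5° ✓; |MQ| = 40.10 ✓; ∠(MQ, QR) = 97.40° ✗; |QR| = 17.40 ✓.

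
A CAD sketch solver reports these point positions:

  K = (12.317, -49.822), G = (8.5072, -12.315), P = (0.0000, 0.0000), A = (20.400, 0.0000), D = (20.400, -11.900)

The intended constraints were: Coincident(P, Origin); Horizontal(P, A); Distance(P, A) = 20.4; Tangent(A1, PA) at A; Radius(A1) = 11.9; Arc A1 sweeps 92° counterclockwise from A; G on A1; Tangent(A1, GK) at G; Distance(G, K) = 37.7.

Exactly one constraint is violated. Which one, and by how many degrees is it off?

Tangent(A1, GK) at G — off by 3.80°.

P = (0.00, 0.00) ✓; P.y = 0.00, A.y = 0.00 ✓; |PA| = 20.40 ✓; ∠(DA, AP) = 90.00° ✓; |DA| = 11.90 ✓; bearing(D→G) − bearing(D→A) = 92.00° ✓; |DG| = 11.90 ✓; ∠(DG, GK) = 86.20° ✗; |GK| = 37.70 ✓.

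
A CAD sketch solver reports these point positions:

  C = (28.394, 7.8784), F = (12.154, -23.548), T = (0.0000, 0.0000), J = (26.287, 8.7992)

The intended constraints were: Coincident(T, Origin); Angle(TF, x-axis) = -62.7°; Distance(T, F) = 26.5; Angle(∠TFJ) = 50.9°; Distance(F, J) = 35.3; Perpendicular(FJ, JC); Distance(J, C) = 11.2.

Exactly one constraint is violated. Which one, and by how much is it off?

Distance(J, C) = 11.2 — off by 8.90.

T = (0.00, 0.00) ✓; TF at -62.70° ✓; |TF| = 26.50 ✓; ∠TFJ = 50.90° ✓; |FJ| = 35.30 ✓; ∠(FJ, JC) = 90.00° ✓; |JC| = 2.299 ✗.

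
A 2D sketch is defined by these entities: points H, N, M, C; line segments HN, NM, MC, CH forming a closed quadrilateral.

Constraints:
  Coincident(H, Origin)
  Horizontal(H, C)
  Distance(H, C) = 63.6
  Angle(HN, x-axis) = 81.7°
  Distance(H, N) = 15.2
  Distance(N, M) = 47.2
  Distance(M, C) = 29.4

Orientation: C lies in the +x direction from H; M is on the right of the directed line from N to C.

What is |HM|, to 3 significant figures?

41.3

Checks: |NM| = 47.20 ✓; |MC| = 29.40 ✓.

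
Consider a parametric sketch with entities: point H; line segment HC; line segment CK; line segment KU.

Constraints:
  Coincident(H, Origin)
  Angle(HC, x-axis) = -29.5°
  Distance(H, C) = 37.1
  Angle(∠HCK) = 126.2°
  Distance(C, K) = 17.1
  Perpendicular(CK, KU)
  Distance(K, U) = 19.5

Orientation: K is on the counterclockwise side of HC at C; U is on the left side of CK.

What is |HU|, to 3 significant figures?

40.4

∠HCK = 126.2°, so CK runs at -29.5° + (180° − 126.2°) = 24.3° from the x-axis; with |CK| = 17.1, K = C + 17.1·(cos 24.3°, sin 24.3°) = (47.9, -11.2). The perpendicularity gives KU at right angles to CK; with |KU| = 19.5 on the left of CK, U = K + 19.5·(-0.412, 0.911) = (39.9, 6.54). Then |HU| = |U − H| = 40.4.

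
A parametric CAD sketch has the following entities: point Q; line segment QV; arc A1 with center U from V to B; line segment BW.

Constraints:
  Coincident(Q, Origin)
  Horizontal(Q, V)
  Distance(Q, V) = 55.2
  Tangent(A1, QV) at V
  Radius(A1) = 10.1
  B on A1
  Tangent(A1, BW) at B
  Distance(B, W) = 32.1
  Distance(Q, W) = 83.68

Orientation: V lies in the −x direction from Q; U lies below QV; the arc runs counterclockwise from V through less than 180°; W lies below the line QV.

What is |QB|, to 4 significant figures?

65.16

Checks: |UB| = 10.10 ✓; ∠(UB, BW) = 90.00° ✓; |BW| = 32.10 ✓; |QW| = 83.68 ✓.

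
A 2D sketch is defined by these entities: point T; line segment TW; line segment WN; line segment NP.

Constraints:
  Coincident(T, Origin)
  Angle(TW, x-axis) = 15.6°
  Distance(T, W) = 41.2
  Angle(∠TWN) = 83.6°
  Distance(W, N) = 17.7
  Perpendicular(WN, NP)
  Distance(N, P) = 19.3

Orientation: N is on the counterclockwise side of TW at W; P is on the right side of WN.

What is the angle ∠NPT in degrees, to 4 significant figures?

12.27°

T is at the origin; TW runs at 15.6° with length 41.2, so W = 41.2·(cos 15.6°, sin 15.6°) = (39.68, 11.08). ∠TWN = 83.6°, so WN runs at 15.6° + (180° − 83.6°) = 112.0° from the x-axis; with |WN| = 17.7, N = W + 17.7·(cos 112.0°, sin 112.0°) = (33.05, 27.49). WN is perpendicular to NP; with |NP| = 19.3 on the right of WN, P = N + 19.3·(0.9272, 0.3746) = (50.95, 34.72). Then cos ∠NPT = PN·PT / (|PN||PT|), giving 12.27°.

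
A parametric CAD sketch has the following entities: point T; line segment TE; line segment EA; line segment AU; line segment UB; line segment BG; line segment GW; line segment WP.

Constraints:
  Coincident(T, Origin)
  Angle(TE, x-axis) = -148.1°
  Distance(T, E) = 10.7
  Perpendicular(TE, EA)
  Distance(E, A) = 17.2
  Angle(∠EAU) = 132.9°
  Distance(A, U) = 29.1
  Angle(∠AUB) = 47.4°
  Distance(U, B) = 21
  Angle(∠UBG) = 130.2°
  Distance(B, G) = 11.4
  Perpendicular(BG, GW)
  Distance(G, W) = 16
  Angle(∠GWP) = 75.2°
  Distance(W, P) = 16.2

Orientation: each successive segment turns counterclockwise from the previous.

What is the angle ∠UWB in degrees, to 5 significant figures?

54.621°

T is at the origin; TE runs at -148.1° with length 10.7, so E = (-9.0840, -5.6543). TE is perpendicular to EA, so EA runs at -58.100°; with |EA| = 17.2, A = (0.0051423, -20.257). ∠EAU = 132.9° gives AU at -11.000° from the x-axis; with |AU| = 29.1, U = (28.570, -25.809). ∠AUB = 47.4° gives UB at 121.60° from the x-axis; with |UB| = 21.0, B = (17.567, -7.9229). ∠UBG = 130.2° gives BG at 171.40° from the x-axis; with |BG| = 11.4, G = (6.2950, -6.2182). The perpendicularity gives GW at right angles to BG, so GW runs at -98.600°; with |GW| = 16.0, W = (3.9024, -22.038). Then cos ∠UWB = WU·WB / (|WU||WB|), giving 54.621°.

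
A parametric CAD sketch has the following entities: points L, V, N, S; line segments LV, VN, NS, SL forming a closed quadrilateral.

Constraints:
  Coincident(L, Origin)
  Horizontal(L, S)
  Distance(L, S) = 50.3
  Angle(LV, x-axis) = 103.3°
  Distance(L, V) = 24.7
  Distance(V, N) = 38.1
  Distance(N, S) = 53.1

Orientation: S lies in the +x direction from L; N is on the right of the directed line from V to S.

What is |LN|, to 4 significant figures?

13.81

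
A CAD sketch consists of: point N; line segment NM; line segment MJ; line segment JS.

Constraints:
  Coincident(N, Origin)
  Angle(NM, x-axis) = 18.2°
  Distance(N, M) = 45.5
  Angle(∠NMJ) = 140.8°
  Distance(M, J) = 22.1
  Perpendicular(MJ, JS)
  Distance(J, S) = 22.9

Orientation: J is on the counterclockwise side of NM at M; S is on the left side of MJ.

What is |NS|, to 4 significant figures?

57.66

N is at the origin; NM runs at 18.2° with length 45.5, so M = 45.5·(cos 18.2°, sin 18.2°) = (43.22, 14.21). ∠NMJ = 140.8°, so MJ runs at 18.2° + (180° − 140.8°) = 57.40° from the x-axis; with |MJ| = 22.1, J = M + 22.1·(cos 57.40°, sin 57.40°) = (55.13, 32.83). MJ is perpendicular to JS; with |JS| = 22.9 on the left of MJ, S = J + 22.9·(-0.8425, 0.5388) = (35.84, 45.17). Then |NS| = |S − N| = 57.66.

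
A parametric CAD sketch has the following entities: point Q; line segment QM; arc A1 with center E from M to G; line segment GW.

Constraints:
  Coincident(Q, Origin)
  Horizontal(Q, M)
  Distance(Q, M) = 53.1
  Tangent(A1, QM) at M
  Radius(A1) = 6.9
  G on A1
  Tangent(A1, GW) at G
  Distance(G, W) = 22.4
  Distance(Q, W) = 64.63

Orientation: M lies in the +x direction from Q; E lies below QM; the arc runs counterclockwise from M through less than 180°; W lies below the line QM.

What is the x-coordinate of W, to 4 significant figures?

57.26

Checks: |EG| = 6.900 ✓; ∠(EG, GW) = 90.00° ✓; |GW| = 22.40 ✓; |QW| = 64.63 ✓.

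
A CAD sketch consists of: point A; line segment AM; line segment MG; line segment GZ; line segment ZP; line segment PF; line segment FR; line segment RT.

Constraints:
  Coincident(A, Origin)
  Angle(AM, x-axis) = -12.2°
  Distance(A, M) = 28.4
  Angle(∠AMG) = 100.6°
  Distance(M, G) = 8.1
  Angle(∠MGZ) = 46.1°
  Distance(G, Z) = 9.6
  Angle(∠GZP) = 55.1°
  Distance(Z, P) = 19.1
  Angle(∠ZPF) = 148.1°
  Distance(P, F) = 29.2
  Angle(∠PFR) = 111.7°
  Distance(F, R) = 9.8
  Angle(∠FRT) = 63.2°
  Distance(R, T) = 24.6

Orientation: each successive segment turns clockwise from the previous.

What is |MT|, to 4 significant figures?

18.59

∠PFR = 111.7° gives FR at -90.60° from the x-axis; with |FR| = 9.8, R = (66.55, -24.95). ∠FRT = 63.2° gives RT at 152.6° from the x-axis; with |RT| = 24.6, T = (44.71, -13.62). Then |MT| = |T − M| = 18.59.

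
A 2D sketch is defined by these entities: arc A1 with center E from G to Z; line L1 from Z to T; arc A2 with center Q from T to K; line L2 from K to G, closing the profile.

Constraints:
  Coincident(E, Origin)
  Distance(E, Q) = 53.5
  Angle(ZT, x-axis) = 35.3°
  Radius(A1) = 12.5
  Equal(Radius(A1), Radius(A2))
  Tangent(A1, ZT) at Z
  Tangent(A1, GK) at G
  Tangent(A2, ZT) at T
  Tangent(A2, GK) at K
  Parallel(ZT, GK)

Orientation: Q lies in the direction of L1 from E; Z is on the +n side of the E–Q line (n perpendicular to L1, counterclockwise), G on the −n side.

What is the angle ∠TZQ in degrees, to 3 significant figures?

13.2°

Tangency of A1 to both parallel lines with radius 12.5 puts Z and G at E ± 12.5·n: Z = (-7.22, 10.2), G = (7.22, -10.2). Equal radii place T and K the same way about Q: T = Q + 12.5·n = (36.4, 41.1), K = Q − 12.5·n = (50.9, 20.7). Then cos ∠TZQ = ZT·ZQ / (|ZT||ZQ|), giving 13.2°.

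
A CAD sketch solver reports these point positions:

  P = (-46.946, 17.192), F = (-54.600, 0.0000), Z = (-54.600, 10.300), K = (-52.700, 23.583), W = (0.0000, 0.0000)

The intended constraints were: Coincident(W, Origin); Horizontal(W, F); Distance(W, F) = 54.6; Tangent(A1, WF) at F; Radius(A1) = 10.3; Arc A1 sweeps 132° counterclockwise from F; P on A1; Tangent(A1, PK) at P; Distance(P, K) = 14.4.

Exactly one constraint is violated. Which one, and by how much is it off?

Distance(P, K) = 14.4 — off by 5.80.

W = (0.00, 0.00) ✓; W.y = 0.00, F.y = 0.00 ✓; |WF| = 54.60 ✓; ∠(ZF, FW) = 90.00° ✓; |ZF| = 10.30 ✓; bearing(Z→P) − bearing(Z→F) = 132.0° ✓; |ZP| = 10.30 ✓; ∠(ZP, PK) = 90.00° ✓; |PK| = 8.600 ✗.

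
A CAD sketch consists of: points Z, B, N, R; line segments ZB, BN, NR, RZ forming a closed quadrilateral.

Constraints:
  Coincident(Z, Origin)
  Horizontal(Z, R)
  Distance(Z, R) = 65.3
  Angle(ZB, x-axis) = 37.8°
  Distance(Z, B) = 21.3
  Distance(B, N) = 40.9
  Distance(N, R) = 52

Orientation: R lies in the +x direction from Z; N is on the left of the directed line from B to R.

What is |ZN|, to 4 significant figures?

61.66

Z is at the origin; Z and R share the same y with |ZR| = 65.3 and R in +x, so R = (65.3, 0). ZB runs at 37.8° with |ZB| = 21.3, so B = (16.83, 13.05). N is determined by |BN| = 40.9 and |NR| = 52.0 together: it lies at the intersection of circle(B, 40.9) and circle(R, 52.0). With |BR| = 50.20, the foot of the radical line on BR is 14.83 from B and the perpendicular offset is √(40.9² − 14.83²) = 38.12. Taking the left-of-BR solution: N = (41.06, 46.00).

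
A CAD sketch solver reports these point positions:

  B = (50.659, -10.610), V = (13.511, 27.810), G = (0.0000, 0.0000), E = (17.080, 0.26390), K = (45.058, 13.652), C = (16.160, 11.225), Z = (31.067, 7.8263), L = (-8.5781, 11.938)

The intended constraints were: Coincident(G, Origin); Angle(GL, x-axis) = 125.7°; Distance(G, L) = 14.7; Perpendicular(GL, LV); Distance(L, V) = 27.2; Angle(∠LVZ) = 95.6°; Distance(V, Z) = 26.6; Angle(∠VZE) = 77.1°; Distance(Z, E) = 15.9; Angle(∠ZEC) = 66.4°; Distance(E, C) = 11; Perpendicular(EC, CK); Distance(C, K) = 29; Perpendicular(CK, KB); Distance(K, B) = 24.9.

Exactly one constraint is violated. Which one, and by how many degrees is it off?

Perpendicular(CK, KB) — off by 8.20°.

G = (0.00, 0.00) ✓; GL at 125.7° ✓; |GL| = 14.70 ✓; ∠(GL, LV) = 90.00° ✓; |LV| = 27.20 ✓; ∠LVZ = 95.60° ✓; |VZ| = 26.60 ✓; ∠VZE = 77.10° ✓; |ZE| = 15.90 ✓; ∠ZEC = 66.40° ✓; |EC| = 11.00 ✓; ∠(EC, CK) = 90.00° ✓; |CK| = 29.00 ✓; ∠(CK, KB) = 81.80° ✗; |KB| = 24.90 ✓.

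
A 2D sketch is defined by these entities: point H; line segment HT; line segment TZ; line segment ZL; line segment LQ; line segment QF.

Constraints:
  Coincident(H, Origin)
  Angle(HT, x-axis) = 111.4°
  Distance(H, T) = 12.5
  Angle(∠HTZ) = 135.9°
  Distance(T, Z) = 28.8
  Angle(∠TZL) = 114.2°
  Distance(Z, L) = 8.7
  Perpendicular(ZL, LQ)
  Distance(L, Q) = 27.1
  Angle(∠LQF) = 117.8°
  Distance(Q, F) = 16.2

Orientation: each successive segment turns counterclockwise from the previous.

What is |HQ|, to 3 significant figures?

19.6

∠TZL = 114.2° gives ZL at -139° from the x-axis; with |ZL| = 8.7, L = (-37.3, 17.8). The perpendicularity gives LQ at right angles to ZL, so LQ runs at -48.7°; with |LQ| = 27.1, Q = (-19.4, -2.52). Then |HQ| = |Q − H| = 19.6.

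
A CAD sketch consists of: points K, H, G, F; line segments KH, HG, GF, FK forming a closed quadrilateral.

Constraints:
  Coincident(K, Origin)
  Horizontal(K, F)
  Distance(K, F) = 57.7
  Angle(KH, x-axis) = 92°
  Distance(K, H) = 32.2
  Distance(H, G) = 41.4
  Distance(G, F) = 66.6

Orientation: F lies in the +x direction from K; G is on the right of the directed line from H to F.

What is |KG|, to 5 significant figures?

11.972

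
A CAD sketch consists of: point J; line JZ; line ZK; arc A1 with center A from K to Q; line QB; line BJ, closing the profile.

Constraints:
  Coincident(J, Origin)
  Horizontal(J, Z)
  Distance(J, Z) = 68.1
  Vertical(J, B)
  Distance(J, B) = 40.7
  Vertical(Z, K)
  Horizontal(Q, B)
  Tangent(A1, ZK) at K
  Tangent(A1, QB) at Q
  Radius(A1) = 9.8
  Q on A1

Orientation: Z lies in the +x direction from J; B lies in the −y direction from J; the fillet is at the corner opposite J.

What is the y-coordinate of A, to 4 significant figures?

-30.90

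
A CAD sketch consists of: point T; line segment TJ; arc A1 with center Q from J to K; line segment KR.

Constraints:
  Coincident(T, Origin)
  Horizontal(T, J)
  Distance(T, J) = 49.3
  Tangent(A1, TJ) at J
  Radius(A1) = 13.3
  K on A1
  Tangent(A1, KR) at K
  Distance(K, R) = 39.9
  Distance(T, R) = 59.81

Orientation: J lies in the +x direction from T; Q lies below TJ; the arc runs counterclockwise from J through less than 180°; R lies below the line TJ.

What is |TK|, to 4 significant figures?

37.92

Checks: |QJ| = 13.30 ✓; |QK| = 13.30 ✓; ∠(QK, KR) = 90.00° ✓; |KR| = 39.90 ✓; |TR| = 59.81 ✓.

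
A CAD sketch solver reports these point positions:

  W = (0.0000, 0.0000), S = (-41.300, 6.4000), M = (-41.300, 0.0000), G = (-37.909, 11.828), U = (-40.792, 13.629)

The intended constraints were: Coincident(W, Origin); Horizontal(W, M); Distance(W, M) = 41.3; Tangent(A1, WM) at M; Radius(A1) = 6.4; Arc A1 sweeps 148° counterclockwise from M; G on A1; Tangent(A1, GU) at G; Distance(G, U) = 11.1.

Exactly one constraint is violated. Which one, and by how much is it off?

Distance(G, U) = 11.1 — off by 7.70.

W = (0.00, 0.00) ✓; W.y = 0.00, M.y = 0.00 ✓; |WM| = 41.30 ✓; ∠(SM, MW) = 90.00° ✓; |SM| = 6.400 ✓; bearing(S→G) − bearing(S→M) = 148.0° ✓; |SG| = 6.400 ✓; ∠(SG, GU) = 90.00° ✓; |GU| = 3.399 ✗.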